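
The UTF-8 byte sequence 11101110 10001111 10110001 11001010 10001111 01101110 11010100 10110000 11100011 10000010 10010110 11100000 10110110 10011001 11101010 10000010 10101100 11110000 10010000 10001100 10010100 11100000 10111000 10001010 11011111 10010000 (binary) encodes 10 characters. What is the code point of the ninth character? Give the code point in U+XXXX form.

U+0E0A

Offset 0: leading byte 0xEE = 11101110 → 3-byte char #1 = EE 8F B1.
Offset 3: leading byte 0xCA = 11001010 → 2-byte char #2 = CA 8F.
Offset 5: leading byte 0x6E = 01101110 → 1-byte char #3 = 6E.
Offset 6: leading byte 0xD4 = 11010100 → 2-byte char #4 = D4 B0.
Offset 8: leading byte 0xE3 = 11100011 → 3-byte char #5 = E3 82 96.
Offset 11: leading byte 0xE0 = 11100000 → 3-byte char #6 = E0 B6 99.
Offset 14: leading byte 0xEA = 11101010 → 3-byte char #7 = EA 82 AC.
Offset 17: leading byte 0xF0 = 11110000 → 4-byte char #8 = F0 90 8C 94.
Offset 21: leading byte 0xE0 = 11100000 → 3-byte char #9 = E0 B8 8A.
Leading byte 0xE0 = 11100000 matches 1110xxxx → 3-byte sequence.
Byte 1: 0xE0 = 11100000, payload 0000 (4 bits).
Byte 2: 0xB8 = 10111000 (10xxxxxx ✓), payload 111000.
Byte 3: 0x8A = 10001010 (10xxxxxx ✓), payload 001010.
Concatenate: 0000111000001010 = 0xE0A (16 bits → U+0E0A).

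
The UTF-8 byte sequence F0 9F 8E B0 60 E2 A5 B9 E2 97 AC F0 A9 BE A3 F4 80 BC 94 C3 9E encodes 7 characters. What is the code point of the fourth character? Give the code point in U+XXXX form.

U+25EC

Offset 0: leading byte 0xF0 = 11110000 → 4-byte char #1 = F0 9F 8E B0.
Offset 4: leading byte 0x60 = 01100000 → 1-byte char #2 = 60.
Offset 5: leading byte 0xE2 = 11100010 → 3-byte char #3 = E2 A5 B9.
Offset 8: leading byte 0xE2 = 11100010 → 3-byte char #4 = E2 97 AC.
Leading byte 0xE2 = 11100010 matches 1110xxxx → 3-byte sequence.
Byte 1: 0xE2 = 11100010, payload 0010 (4 bits).
Byte 2: 0x97 = 10010111 (10xxxxxx ✓), payload 010111.
Byte 3: 0xAC = 10101100 (10xxxxxx ✓), payload 101100.
Concatenate: 0010010111101100 = 0x25EC (16 bits → U+25EC).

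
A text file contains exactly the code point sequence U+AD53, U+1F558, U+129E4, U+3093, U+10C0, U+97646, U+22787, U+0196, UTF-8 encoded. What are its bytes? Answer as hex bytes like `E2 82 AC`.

EA B5 93 F0 9F 95 98 F0 92 A7 A4 E3 82 93 E1 83 80 F2 97 99 86 F0 A2 9E 87 C6 96

U+AD53: 3-byte form → EA B5 93.
U+1F558: 4-byte form → F0 9F 95 98.
U+129E4: 4-byte form → F0 92 A7 A4.
U+3093: 3-byte form → E3 82 93.
U+10C0: 3-byte form → E1 83 80.
U+97646: 4-byte form → F2 97 99 86.
U+22787: 4-byte form → F0 A2 9E 87.
U+0196: 2-byte form → C6 96.
Concatenated (27 bytes): EA B5 93 F0 9F 95 98 F0 92 A7 A4 E3 82 93 E1 83 80 F2 97 99 86 F0 A2 9E 87 C6 96.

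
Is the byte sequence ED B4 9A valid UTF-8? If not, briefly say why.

invalid (encodes a surrogate (U+D800–U+DFFF))

Structurally a 3-byte sequence; payload = 0xDD1A.
But 0xDD1A is in U+D800–U+DFFF, the surrogate range. Surrogates are not Unicode scalar values and are forbidden in UTF-8.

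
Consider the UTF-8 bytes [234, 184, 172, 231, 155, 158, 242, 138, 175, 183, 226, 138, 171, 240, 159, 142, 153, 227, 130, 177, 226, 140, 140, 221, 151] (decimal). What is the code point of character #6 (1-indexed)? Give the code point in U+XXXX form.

Offset 0: leading byte 0xEA = 11101010 → 3-byte char #1 = EA B8 AC.
Offset 3: leading byte 0xE7 = 11100111 → 3-byte char #2 = E7 9B 9E.
Offset 6: leading byte 0xF2 = 11110010 → 4-byte char #3 = F2 8A AF B7.
Offset 10: leading byte 0xE2 = 11100010 → 3-byte char #4 = E2 8A AB.
Offset 13: leading byte 0xF0 = 11110000 → 4-byte char #5 = F0 9F 8E 99.
Offset 17: leading byte 0xE3 = 11100011 → 3-byte char #6 = E3 82 B1.
Leading byte 0xE3 = 11100011 matches 1110xxxx → 3-byte sequence.
Byte 1: 0xE3 = 11100011, payload 0011 (4 bits).
Byte 2: 0x82 = 10000010 (10xxxxxx ✓), payload 000010.
Byte 3: 0xB1 = 10110001 (10xxxxxx ✓), payload 110001.
Concatenate: 0011000010110001 = 0x30B1 (16 bits → U+30B1).

U+30B1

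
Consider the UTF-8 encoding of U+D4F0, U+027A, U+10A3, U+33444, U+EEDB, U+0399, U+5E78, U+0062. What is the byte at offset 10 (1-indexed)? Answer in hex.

0xB3

1-indexed offset 10 is 0-indexed offset 9.
U+D4F0 → 3-byte form ED 93 B0 at offsets 0–2.
U+027A → 2-byte form C9 BA at offsets 3–4.
U+10A3 → 3-byte form E1 82 A3 at offsets 5–7.
U+33444 → 4-byte form F0 B3 91 84 at offsets 8–11.
Offset 9 falls in char 4's range; it's byte 2 of F0 B3 91 84 = 0xB3.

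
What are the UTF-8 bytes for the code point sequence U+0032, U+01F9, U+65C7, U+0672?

U+0032: 1-byte form → 32.
U+01F9: 2-byte form → C7 B9.
U+65C7: 3-byte form → E6 97 87.
U+0672: 2-byte form → D9 B2.
Concatenated (8 bytes): 32 C7 B9 E6 97 87 D9 B2.

32 C7 B9 E6 97 87 D9 B2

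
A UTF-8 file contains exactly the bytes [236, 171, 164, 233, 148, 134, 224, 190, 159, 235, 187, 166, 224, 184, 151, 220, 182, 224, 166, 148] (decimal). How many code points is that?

Byte at offset 0: 0xEC = 11101100 → 3-byte char (#1). Advance 3.
Byte at offset 3: 0xE9 = 11101001 → 3-byte char (#2). Advance 3.
Byte at offset 6: 0xE0 = 11100000 → 3-byte char (#3). Advance 3.
Byte at offset 9: 0xEB = 11101011 → 3-byte char (#4). Advance 3.
Byte at offset 12: 0xE0 = 11100000 → 3-byte char (#5). Advance 3.
Byte at offset 15: 0xDC = 11011100 → 2-byte char (#6). Advance 2.
Byte at offset 17: 0xE0 = 11100000 → 3-byte char (#7). Advance 3.
Reached end at offset 20 after 7 code points.

7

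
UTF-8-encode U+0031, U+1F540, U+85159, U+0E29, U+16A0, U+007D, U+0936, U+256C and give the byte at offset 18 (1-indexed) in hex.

0xA4

1-indexed offset 18 is 0-indexed offset 17.
U+0031 → 1-byte form 31 at offsets 0–0.
U+1F540 → 4-byte form F0 9F 95 80 at offsets 1–4.
U+85159 → 4-byte form F2 85 85 99 at offsets 5–8.
U+0E29 → 3-byte form E0 B8 A9 at offsets 9–11.
U+16A0 → 3-byte form E1 9A A0 at offsets 12–14.
U+007D → 1-byte form 7D at offsets 15–15.
U+0936 → 3-byte form E0 A4 B6 at offsets 16–18.
Offset 17 falls in char 7's range; it's byte 2 of E0 A4 B6 = 0xA4.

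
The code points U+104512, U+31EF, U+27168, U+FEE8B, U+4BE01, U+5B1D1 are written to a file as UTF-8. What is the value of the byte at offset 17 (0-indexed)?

0xB8

U+104512 → 4-byte form F4 84 94 92 at offsets 0–3.
U+31EF → 3-byte form E3 87 AF at offsets 4–6.
U+27168 → 4-byte form F0 A7 85 A8 at offsets 7–10.
U+FEE8B → 4-byte form F3 BE BA 8B at offsets 11–14.
U+4BE01 → 4-byte form F1 8B B8 81 at offsets 15–18.
Offset 17 falls in char 5's range; it's byte 3 of F1 8B B8 81 = 0xB8.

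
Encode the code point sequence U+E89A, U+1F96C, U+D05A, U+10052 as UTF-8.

U+E89A: 3-byte form → EE A2 9A.
U+1F96C: 4-byte form → F0 9F A5 AC.
U+D05A: 3-byte form → ED 81 9A.
U+10052: 4-byte form → F0 90 81 92.
Concatenated (14 bytes): EE A2 9A F0 9F A5 AC ED 81 9A F0 90 81 92.

EE A2 9A F0 9F A5 AC ED 81 9A F0 90 81 92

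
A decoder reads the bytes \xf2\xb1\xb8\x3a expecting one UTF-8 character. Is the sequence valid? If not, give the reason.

invalid (non-continuation byte where continuation expected)

Leading byte 0xF2 = 11110010 → 4-byte form.
Byte 4 is 0x3A = 00111010, which is not 10xxxxxx — expected a continuation byte.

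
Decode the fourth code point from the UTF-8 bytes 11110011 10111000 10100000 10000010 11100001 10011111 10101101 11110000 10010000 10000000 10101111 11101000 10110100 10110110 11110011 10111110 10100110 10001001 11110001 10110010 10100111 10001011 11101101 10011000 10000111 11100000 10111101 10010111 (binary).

U+8D36

Offset 0: leading byte 0xF3 = 11110011 → 4-byte char #1 = F3 B8 A0 82.
Offset 4: leading byte 0xE1 = 11100001 → 3-byte char #2 = E1 9F AD.
Offset 7: leading byte 0xF0 = 11110000 → 4-byte char #3 = F0 90 80 AF.
Offset 11: leading byte 0xE8 = 11101000 → 3-byte char #4 = E8 B4 B6.
Leading byte 0xE8 = 11101000 matches 1110xxxx → 3-byte sequence.
Byte 1: 0xE8 = 11101000, payload 1000 (4 bits).
Byte 2: 0xB4 = 10110100 (10xxxxxx ✓), payload 110100.
Byte 3: 0xB6 = 10110110 (10xxxxxx ✓), payload 110110.
Concatenate: 1000110100110110 = 0x8D36 (16 bits → U+8D36).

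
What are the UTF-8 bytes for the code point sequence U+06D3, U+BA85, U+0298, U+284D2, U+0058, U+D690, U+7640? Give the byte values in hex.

U+06D3: 2-byte form → DB 93.
U+BA85: 3-byte form → EB AA 85.
U+0298: 2-byte form → CA 98.
U+284D2: 4-byte form → F0 A8 93 92.
U+0058: 1-byte form → 58.
U+D690: 3-byte form → ED 9A 90.
U+7640: 3-byte form → E7 99 80.
Concatenated (18 bytes): DB 93 EB AA 85 CA 98 F0 A8 93 92 58 ED 9A 90 E7 99 80.

DB 93 EB AA 85 CA 98 F0 A8 93 92 58 ED 9A 90 E7 99 80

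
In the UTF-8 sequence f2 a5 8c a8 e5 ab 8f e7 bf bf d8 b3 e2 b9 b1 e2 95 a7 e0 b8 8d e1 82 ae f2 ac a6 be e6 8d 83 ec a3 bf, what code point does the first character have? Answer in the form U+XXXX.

Offset 0: leading byte 0xF2 = 11110010 → 4-byte char #1 = F2 A5 8C A8.
Leading byte 0xF2 = 11110010 matches 11110xxx → 4-byte sequence.
Byte 1: 0xF2 = 11110010, payload 010 (3 bits).
Byte 2: 0xA5 = 10100101 (10xxxxxx ✓), payload 100101.
Byte 3: 0x8C = 10001100 (10xxxxxx ✓), payload 001100.
Byte 4: 0xA8 = 10101000 (10xxxxxx ✓), payload 101000.
Concatenate: 010100101001100101000 = 0xA5328 (21 bits → U+A5328).

U+A5328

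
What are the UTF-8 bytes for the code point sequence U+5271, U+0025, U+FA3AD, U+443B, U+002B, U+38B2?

E5 89 B1 25 F3 BA 8E AD E4 90 BB 2B E3 A2 B2

U+5271: 3-byte form → E5 89 B1.
U+0025: 1-byte form → 25.
U+FA3AD: 4-byte form → F3 BA 8E AD.
U+443B: 3-byte form → E4 90 BB.
U+002B: 1-byte form → 2B.
U+38B2: 3-byte form → E3 A2 B2.
Concatenated (15 bytes): E5 89 B1 25 F3 BA 8E AD E4 90 BB 2B E3 A2 B2.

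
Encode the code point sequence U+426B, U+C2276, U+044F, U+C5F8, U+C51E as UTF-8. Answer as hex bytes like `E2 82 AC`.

U+426B: 3-byte form → E4 89 AB.
U+C2276: 4-byte form → F3 82 89 B6.
U+044F: 2-byte form → D1 8F.
U+C5F8: 3-byte form → EC 97 B8.
U+C51E: 3-byte form → EC 94 9E.
Concatenated (15 bytes): E4 89 AB F3 82 89 B6 D1 8F EC 97 B8 EC 94 9E.

E4 89 AB F3 82 89 B6 D1 8F EC 97 B8 EC 94 9E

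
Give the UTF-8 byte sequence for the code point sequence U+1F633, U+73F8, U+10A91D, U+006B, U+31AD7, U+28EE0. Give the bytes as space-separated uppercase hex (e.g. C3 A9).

U+1F633: 4-byte form → F0 9F 98 B3.
U+73F8: 3-byte form → E7 8F B8.
U+10A91D: 4-byte form → F4 8A A4 9D.
U+006B: 1-byte form → 6B.
U+31AD7: 4-byte form → F0 B1 AB 97.
U+28EE0: 4-byte form → F0 A8 BB A0.
Concatenated (20 bytes): F0 9F 98 B3 E7 8F B8 F4 8A A4 9D 6B F0 B1 AB 97 F0 A8 BB A0.

F0 9F 98 B3 E7 8F B8 F4 8A A4 9D 6B F0 B1 AB 97 F0 A8 BB A0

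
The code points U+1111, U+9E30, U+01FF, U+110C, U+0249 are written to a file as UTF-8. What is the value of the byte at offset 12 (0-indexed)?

U+1111 → 3-byte form E1 84 91 at offsets 0–2.
U+9E30 → 3-byte form E9 B8 B0 at offsets 3–5.
U+01FF → 2-byte form C7 BF at offsets 6–7.
U+110C → 3-byte form E1 84 8C at offsets 8–10.
U+0249 → 2-byte form C9 89 at offsets 11–12.
Offset 12 falls in char 5's range; it's byte 2 of C9 89 = 0x89.

0x89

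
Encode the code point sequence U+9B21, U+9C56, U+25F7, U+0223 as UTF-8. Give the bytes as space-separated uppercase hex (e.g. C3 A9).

U+9B21: 3-byte form → E9 AC A1.
U+9C56: 3-byte form → E9 B1 96.
U+25F7: 3-byte form → E2 97 B7.
U+0223: 2-byte form → C8 A3.
Concatenated (11 bytes): E9 AC A1 E9 B1 96 E2 97 B7 C8 A3.

E9 AC A1 E9 B1 96 E2 97 B7 C8 A3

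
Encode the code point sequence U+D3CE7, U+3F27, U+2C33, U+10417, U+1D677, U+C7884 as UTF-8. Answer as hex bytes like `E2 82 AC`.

F3 93 B3 A7 E3 BC A7 E2 B0 B3 F0 90 90 97 F0 9D 99 B7 F3 87 A2 84

U+D3CE7: 4-byte form → F3 93 B3 A7.
U+3F27: 3-byte form → E3 BC A7.
U+2C33: 3-byte form → E2 B0 B3.
U+10417: 4-byte form → F0 90 90 97.
U+1D677: 4-byte form → F0 9D 99 B7.
U+C7884: 4-byte form → F3 87 A2 84.
Concatenated (22 bytes): F3 93 B3 A7 E3 BC A7 E2 B0 B3 F0 90 90 97 F0 9D 99 B7 F3 87 A2 84.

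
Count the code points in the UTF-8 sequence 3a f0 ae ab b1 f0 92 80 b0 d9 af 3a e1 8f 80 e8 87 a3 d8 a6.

8

Byte at offset 0: 0x3A = 00111010 → 1-byte char (#1). Advance 1.
Byte at offset 1: 0xF0 = 11110000 → 4-byte char (#2). Advance 4.
Byte at offset 5: 0xF0 = 11110000 → 4-byte char (#3). Advance 4.
Byte at offset 9: 0xD9 = 11011001 → 2-byte char (#4). Advance 2.
Byte at offset 11: 0x3A = 00111010 → 1-byte char (#5). Advance 1.
Byte at offset 12: 0xE1 = 11100001 → 3-byte char (#6). Advance 3.
Byte at offset 15: 0xE8 = 11101000 → 3-byte char (#7). Advance 3.
Byte at offset 18: 0xD8 = 11011000 → 2-byte char (#8). Advance 2.
Reached end at offset 20 after 8 code points.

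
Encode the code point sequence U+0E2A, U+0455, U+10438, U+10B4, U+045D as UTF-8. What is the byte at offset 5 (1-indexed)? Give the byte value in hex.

0x95

1-indexed offset 5 is 0-indexed offset 4.
U+0E2A → 3-byte form E0 B8 AA at offsets 0–2.
U+0455 → 2-byte form D1 95 at offsets 3–4.
Offset 4 falls in char 2's range; it's byte 2 of D1 95 = 0x95.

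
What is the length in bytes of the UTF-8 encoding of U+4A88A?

U+4A88A = 0x4A88A. UTF-8 uses 1 byte below 0x80, 2 below 0x800, 3 below 0x10000, 4 up to 0x10FFFF. 0x4A88A is in U+10000–U+10FFFF → 4 bytes.

4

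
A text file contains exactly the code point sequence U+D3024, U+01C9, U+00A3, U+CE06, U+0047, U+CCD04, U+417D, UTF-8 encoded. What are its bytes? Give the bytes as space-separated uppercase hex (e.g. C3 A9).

F3 93 80 A4 C7 89 C2 A3 EC B8 86 47 F3 8C B4 84 E4 85 BD

U+D3024: 4-byte form → F3 93 80 A4.
U+01C9: 2-byte form → C7 89.
U+00A3: 2-byte form → C2 A3.
U+CE06: 3-byte form → EC B8 86.
U+0047: 1-byte form → 47.
U+CCD04: 4-byte form → F3 8C B4 84.
U+417D: 3-byte form → E4 85 BD.
Concatenated (19 bytes): F3 93 80 A4 C7 89 C2 A3 EC B8 86 47 F3 8C B4 84 E4 85 BD.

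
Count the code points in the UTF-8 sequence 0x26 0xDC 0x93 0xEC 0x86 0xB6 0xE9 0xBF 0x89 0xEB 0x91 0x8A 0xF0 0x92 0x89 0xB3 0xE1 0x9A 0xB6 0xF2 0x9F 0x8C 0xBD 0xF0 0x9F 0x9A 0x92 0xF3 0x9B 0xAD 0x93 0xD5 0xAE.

Byte at offset 0: 0x26 = 00100110 → 1-byte char (#1). Advance 1.
Byte at offset 1: 0xDC = 11011100 → 2-byte char (#2). Advance 2.
Byte at offset 3: 0xEC = 11101100 → 3-byte char (#3). Advance 3.
Byte at offset 6: 0xE9 = 11101001 → 3-byte char (#4). Advance 3.
Byte at offset 9: 0xEB = 11101011 → 3-byte char (#5). Advance 3.
Byte at offset 12: 0xF0 = 11110000 → 4-byte char (#6). Advance 4.
Byte at offset 16: 0xE1 = 11100001 → 3-byte char (#7). Advance 3.
Byte at offset 19: 0xF2 = 11110010 → 4-byte char (#8). Advance 4.
Byte at offset 23: 0xF0 = 11110000 → 4-byte char (#9). Advance 4.
Byte at offset 27: 0xF3 = 11110011 → 4-byte char (#10). Advance 4.
Byte at offset 31: 0xD5 = 11010101 → 2-byte char (#11). Advance 2.
Reached end at offset 33 after 11 code points.

11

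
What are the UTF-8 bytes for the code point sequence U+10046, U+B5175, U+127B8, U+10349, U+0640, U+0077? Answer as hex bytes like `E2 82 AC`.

F0 90 81 86 F2 B5 85 B5 F0 92 9E B8 F0 90 8D 89 D9 80 77

U+10046: 4-byte form → F0 90 81 86.
U+B5175: 4-byte form → F2 B5 85 B5.
U+127B8: 4-byte form → F0 92 9E B8.
U+10349: 4-byte form → F0 90 8D 89.
U+0640: 2-byte form → D9 80.
U+0077: 1-byte form → 77.
Concatenated (19 bytes): F0 90 81 86 F2 B5 85 B5 F0 92 9E B8 F0 90 8D 89 D9 80 77.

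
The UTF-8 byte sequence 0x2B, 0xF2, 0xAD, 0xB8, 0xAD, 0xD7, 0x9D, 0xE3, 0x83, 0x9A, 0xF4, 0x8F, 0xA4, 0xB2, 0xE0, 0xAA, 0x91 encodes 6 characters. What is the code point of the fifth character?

U+10F932

Offset 0: leading byte 0x2B = 00101011 → 1-byte char #1 = 2B.
Offset 1: leading byte 0xF2 = 11110010 → 4-byte char #2 = F2 AD B8 AD.
Offset 5: leading byte 0xD7 = 11010111 → 2-byte char #3 = D7 9D.
Offset 7: leading byte 0xE3 = 11100011 → 3-byte char #4 = E3 83 9A.
Offset 10: leading byte 0xF4 = 11110100 → 4-byte char #5 = F4 8F A4 B2.
Leading byte 0xF4 = 11110100 matches 11110xxx → 4-byte sequence.
Byte 1: 0xF4 = 11110100, payload 100 (3 bits).
Byte 2: 0x8F = 10001111 (10xxxxxx ✓), payload 001111.
Byte 3: 0xA4 = 10100100 (10xxxxxx ✓), payload 100100.
Byte 4: 0xB2 = 10110010 (10xxxxxx ✓), payload 110010.
Concatenate: 100001111100100110010 = 0x10F932 (21 bits → U+10F932).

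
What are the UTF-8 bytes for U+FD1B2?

U+FD1B2 = 0xFD1B2 = 1036722 decimal. In range U+10000–U+10FFFF → 4-byte form: 11110xxx 10xxxxxx 10xxxxxx 10xxxxxx.
Binary (21 bits): 011111101000110110010.
Split 3+6+6+6: 011 | 111101 | 000110 | 110010.
Byte 1: 11110011 = 0xF3.
Byte 2: 10111101 = 0xBD.
Byte 3: 10000110 = 0x86.
Byte 4: 10110010 = 0xB2.

F3 BD 86 B2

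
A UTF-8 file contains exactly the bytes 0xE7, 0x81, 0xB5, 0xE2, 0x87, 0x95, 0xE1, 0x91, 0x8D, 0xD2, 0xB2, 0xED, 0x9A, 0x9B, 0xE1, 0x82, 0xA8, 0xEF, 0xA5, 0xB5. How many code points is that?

7

Byte at offset 0: 0xE7 = 11100111 → 3-byte char (#1). Advance 3.
Byte at offset 3: 0xE2 = 11100010 → 3-byte char (#2). Advance 3.
Byte at offset 6: 0xE1 = 11100001 → 3-byte char (#3). Advance 3.
Byte at offset 9: 0xD2 = 11010010 → 2-byte char (#4). Advance 2.
Byte at offset 11: 0xED = 11101101 → 3-byte char (#5). Advance 3.
Byte at offset 14: 0xE1 = 11100001 → 3-byte char (#6). Advance 3.
Byte at offset 17: 0xEF = 11101111 → 3-byte char (#7). Advance 3.
Reached end at offset 20 after 7 code points.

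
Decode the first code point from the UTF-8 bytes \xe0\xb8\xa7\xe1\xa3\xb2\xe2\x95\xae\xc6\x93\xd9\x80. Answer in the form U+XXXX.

U+0E27

Offset 0: leading byte 0xE0 = 11100000 → 3-byte char #1 = E0 B8 A7.
Leading byte 0xE0 = 11100000 matches 1110xxxx → 3-byte sequence.
Byte 1: 0xE0 = 11100000, payload 0000 (4 bits).
Byte 2: 0xB8 = 10111000 (10xxxxxx ✓), payload 111000.
Byte 3: 0xA7 = 10100111 (10xxxxxx ✓), payload 100111.
Concatenate: 0000111000100111 = 0xE27 (16 bits → U+0E27).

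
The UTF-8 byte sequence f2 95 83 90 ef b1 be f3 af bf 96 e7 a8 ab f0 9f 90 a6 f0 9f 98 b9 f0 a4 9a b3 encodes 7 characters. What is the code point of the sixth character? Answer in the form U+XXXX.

U+1F639

Offset 0: leading byte 0xF2 = 11110010 → 4-byte char #1 = F2 95 83 90.
Offset 4: leading byte 0xEF = 11101111 → 3-byte char #2 = EF B1 BE.
Offset 7: leading byte 0xF3 = 11110011 → 4-byte char #3 = F3 AF BF 96.
Offset 11: leading byte 0xE7 = 11100111 → 3-byte char #4 = E7 A8 AB.
Offset 14: leading byte 0xF0 = 11110000 → 4-byte char #5 = F0 9F 90 A6.
Offset 18: leading byte 0xF0 = 11110000 → 4-byte char #6 = F0 9F 98 B9.
Leading byte 0xF0 = 11110000 matches 11110xxx → 4-byte sequence.
Byte 1: 0xF0 = 11110000, payload 000 (3 bits).
Byte 2: 0x9F = 10011111 (10xxxxxx ✓), payload 011111.
Byte 3: 0x98 = 10011000 (10xxxxxx ✓), payload 011000.
Byte 4: 0xB9 = 10111001 (10xxxxxx ✓), payload 111001.
Concatenate: 000011111011000111001 = 0x1F639 (21 bits → U+1F639).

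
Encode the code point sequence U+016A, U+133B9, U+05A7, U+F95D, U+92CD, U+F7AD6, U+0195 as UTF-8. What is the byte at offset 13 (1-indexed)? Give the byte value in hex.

1-indexed offset 13 is 0-indexed offset 12.
U+016A → 2-byte form C5 AA at offsets 0–1.
U+133B9 → 4-byte form F0 93 8E B9 at offsets 2–5.
U+05A7 → 2-byte form D6 A7 at offsets 6–7.
U+F95D → 3-byte form EF A5 9D at offsets 8–10.
U+92CD → 3-byte form E9 8B 8D at offsets 11–13.
Offset 12 falls in char 5's range; it's byte 2 of E9 8B 8D = 0x8B.

0x8B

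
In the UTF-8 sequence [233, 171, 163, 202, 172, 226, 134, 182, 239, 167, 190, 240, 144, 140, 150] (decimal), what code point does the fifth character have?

Offset 0: leading byte 0xE9 = 11101001 → 3-byte char #1 = E9 AB A3.
Offset 3: leading byte 0xCA = 11001010 → 2-byte char #2 = CA AC.
Offset 5: leading byte 0xE2 = 11100010 → 3-byte char #3 = E2 86 B6.
Offset 8: leading byte 0xEF = 11101111 → 3-byte char #4 = EF A7 BE.
Offset 11: leading byte 0xF0 = 11110000 → 4-byte char #5 = F0 90 8C 96.
Leading byte 0xF0 = 11110000 matches 11110xxx → 4-byte sequence.
Byte 1: 0xF0 = 11110000, payload 000 (3 bits).
Byte 2: 0x90 = 10010000 (10xxxxxx ✓), payload 010000.
Byte 3: 0x8C = 10001100 (10xxxxxx ✓), payload 001100.
Byte 4: 0x96 = 10010110 (10xxxxxx ✓), payload 010110.
Concatenate: 000010000001100010110 = 0x10316 (21 bits → U+10316).

U+10316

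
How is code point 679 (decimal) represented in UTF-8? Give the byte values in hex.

CA A7

U+02A7 = 0x2A7 = 679 decimal. In range U+0080–U+07FF → 2-byte form: 110xxxxx 10xxxxxx.
Binary (11 bits): 01010100111.
Split 5+6: 01010 | 100111.
Byte 1: 11001010 = 0xCA.
Byte 2: 10100111 = 0xA7.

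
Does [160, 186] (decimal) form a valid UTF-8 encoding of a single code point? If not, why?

invalid (continuation byte with no leading byte)

Byte 0xA0 = 10100000 has the form 10xxxxxx — a continuation byte — but there is no preceding leading byte.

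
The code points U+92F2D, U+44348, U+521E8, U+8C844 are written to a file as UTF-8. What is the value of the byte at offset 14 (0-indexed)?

U+92F2D → 4-byte form F2 92 BC AD at offsets 0–3.
U+44348 → 4-byte form F1 84 8D 88 at offsets 4–7.
U+521E8 → 4-byte form F1 92 87 A8 at offsets 8–11.
U+8C844 → 4-byte form F2 8C A1 84 at offsets 12–15.
Offset 14 falls in char 4's range; it's byte 3 of F2 8C A1 84 = 0xA1.

0xA1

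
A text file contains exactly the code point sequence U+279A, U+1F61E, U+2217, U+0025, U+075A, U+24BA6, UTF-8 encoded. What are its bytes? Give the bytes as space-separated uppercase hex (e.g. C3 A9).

E2 9E 9A F0 9F 98 9E E2 88 97 25 DD 9A F0 A4 AE A6

U+279A: 3-byte form → E2 9E 9A.
U+1F61E: 4-byte form → F0 9F 98 9E.
U+2217: 3-byte form → E2 88 97.
U+0025: 1-byte form → 25.
U+075A: 2-byte form → DD 9A.
U+24BA6: 4-byte form → F0 A4 AE A6.
Concatenated (17 bytes): E2 9E 9A F0 9F 98 9E E2 88 97 25 DD 9A F0 A4 AE A6.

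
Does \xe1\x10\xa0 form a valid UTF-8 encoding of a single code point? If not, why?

invalid (non-continuation byte where continuation expected)

Leading byte 0xE1 = 11100001 → 3-byte form.
Byte 2 is 0x10 = 00010000, which is not 10xxxxxx — expected a continuation byte.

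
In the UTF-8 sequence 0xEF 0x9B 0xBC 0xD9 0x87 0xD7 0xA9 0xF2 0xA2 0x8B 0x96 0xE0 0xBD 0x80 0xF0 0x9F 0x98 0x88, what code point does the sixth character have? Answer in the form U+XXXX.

U+1F608

Offset 0: leading byte 0xEF = 11101111 → 3-byte char #1 = EF 9B BC.
Offset 3: leading byte 0xD9 = 11011001 → 2-byte char #2 = D9 87.
Offset 5: leading byte 0xD7 = 11010111 → 2-byte char #3 = D7 A9.
Offset 7: leading byte 0xF2 = 11110010 → 4-byte char #4 = F2 A2 8B 96.
Offset 11: leading byte 0xE0 = 11100000 → 3-byte char #5 = E0 BD 80.
Offset 14: leading byte 0xF0 = 11110000 → 4-byte char #6 = F0 9F 98 88.
Leading byte 0xF0 = 11110000 matches 11110xxx → 4-byte sequence.
Byte 1: 0xF0 = 11110000, payload 000 (3 bits).
Byte 2: 0x9F = 10011111 (10xxxxxx ✓), payload 011111.
Byte 3: 0x98 = 10011000 (10xxxxxx ✓), payload 011000.
Byte 4: 0x88 = 10001000 (10xxxxxx ✓), payload 001000.
Concatenate: 000011111011000001000 = 0x1F608 (21 bits → U+1F608).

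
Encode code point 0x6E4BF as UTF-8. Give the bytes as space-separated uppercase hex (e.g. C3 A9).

U+6E4BF = 0x6E4BF = 451775 decimal. In range U+10000–U+10FFFF → 4-byte form: 11110xxx 10xxxxxx 10xxxxxx 10xxxxxx.
Binary (21 bits): 001101110010010111111.
Split 3+6+6+6: 001 | 101110 | 010010 | 111111.
Byte 1: 11110001 = 0xF1.
Byte 2: 10101110 = 0xAE.
Byte 3: 10010010 = 0x92.
Byte 4: 10111111 = 0xBF.

F1 AE 92 BF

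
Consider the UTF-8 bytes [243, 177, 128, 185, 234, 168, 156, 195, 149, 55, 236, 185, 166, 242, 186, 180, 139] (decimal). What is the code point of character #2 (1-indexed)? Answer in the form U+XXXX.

U+AA1C

Offset 0: leading byte 0xF3 = 11110011 → 4-byte char #1 = F3 B1 80 B9.
Offset 4: leading byte 0xEA = 11101010 → 3-byte char #2 = EA A8 9C.
Leading byte 0xEA = 11101010 matches 1110xxxx → 3-byte sequence.
Byte 1: 0xEA = 11101010, payload 1010 (4 bits).
Byte 2: 0xA8 = 10101000 (10xxxxxx ✓), payload 101000.
Byte 3: 0x9C = 10011100 (10xxxxxx ✓), payload 011100.
Concatenate: 1010101000011100 = 0xAA1C (16 bits → U+AA1C).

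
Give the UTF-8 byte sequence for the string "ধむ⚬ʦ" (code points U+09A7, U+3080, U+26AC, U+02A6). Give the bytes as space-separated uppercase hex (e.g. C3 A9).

U+09A7: 3-byte form → E0 A6 A7.
U+3080: 3-byte form → E3 82 80.
U+26AC: 3-byte form → E2 9A AC.
U+02A6: 2-byte form → CA A6.
Concatenated (11 bytes): E0 A6 A7 E3 82 80 E2 9A AC CA A6.

E0 A6 A7 E3 82 80 E2 9A AC CA A6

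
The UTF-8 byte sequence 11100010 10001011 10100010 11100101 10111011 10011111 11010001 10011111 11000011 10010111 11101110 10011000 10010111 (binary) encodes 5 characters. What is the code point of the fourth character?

Offset 0: leading byte 0xE2 = 11100010 → 3-byte char #1 = E2 8B A2.
Offset 3: leading byte 0xE5 = 11100101 → 3-byte char #2 = E5 BB 9F.
Offset 6: leading byte 0xD1 = 11010001 → 2-byte char #3 = D1 9F.
Offset 8: leading byte 0xC3 = 11000011 → 2-byte char #4 = C3 97.
Leading byte 0xC3 = 11000011 matches 110xxxxx → 2-byte sequence.
Byte 1: 0xC3 = 11000011, payload 00011 (5 bits).
Byte 2: 0x97 = 10010111 (10xxxxxx ✓), payload 010111.
Concatenate: 00011010111 = 0xD7 (11 bits → U+00D7).

U+00D7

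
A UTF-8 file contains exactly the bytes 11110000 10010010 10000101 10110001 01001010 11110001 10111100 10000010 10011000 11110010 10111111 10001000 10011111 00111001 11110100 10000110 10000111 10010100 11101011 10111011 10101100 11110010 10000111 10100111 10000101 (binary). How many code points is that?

8

Byte at offset 0: 0xF0 = 11110000 → 4-byte char (#1). Advance 4.
Byte at offset 4: 0x4A = 01001010 → 1-byte char (#2). Advance 1.
Byte at offset 5: 0xF1 = 11110001 → 4-byte char (#3). Advance 4.
Byte at offset 9: 0xF2 = 11110010 → 4-byte char (#4). Advance 4.
Byte at offset 13: 0x39 = 00111001 → 1-byte char (#5). Advance 1.
Byte at offset 14: 0xF4 = 11110100 → 4-byte char (#6). Advance 4.
Byte at offset 18: 0xEB = 11101011 → 3-byte char (#7). Advance 3.
Byte at offset 21: 0xF2 = 11110010 → 4-byte char (#8). Advance 4.
Reached end at offset 25 after 8 code points.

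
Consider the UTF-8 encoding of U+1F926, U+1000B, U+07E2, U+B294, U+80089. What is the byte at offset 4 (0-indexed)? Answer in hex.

U+1F926 → 4-byte form F0 9F A4 A6 at offsets 0–3.
U+1000B → 4-byte form F0 90 80 8B at offsets 4–7.
Offset 4 falls in char 2's range; it's byte 1 of F0 90 80 8B = 0xF0.

0xF0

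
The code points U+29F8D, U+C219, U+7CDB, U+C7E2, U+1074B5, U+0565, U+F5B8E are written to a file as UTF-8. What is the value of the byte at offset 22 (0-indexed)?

U+29F8D → 4-byte form F0 A9 BE 8D at offsets 0–3.
U+C219 → 3-byte form EC 88 99 at offsets 4–6.
U+7CDB → 3-byte form E7 B3 9B at offsets 7–9.
U+C7E2 → 3-byte form EC 9F A2 at offsets 10–12.
U+1074B5 → 4-byte form F4 87 92 B5 at offsets 13–16.
U+0565 → 2-byte form D5 A5 at offsets 17–18.
U+F5B8E → 4-byte form F3 B5 AE 8E at offsets 19–22.
Offset 22 falls in char 7's range; it's byte 4 of F3 B5 AE 8E = 0x8E.

0x8E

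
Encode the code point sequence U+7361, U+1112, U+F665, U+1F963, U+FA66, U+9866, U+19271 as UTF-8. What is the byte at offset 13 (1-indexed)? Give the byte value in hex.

1-indexed offset 13 is 0-indexed offset 12.
U+7361 → 3-byte form E7 8D A1 at offsets 0–2.
U+1112 → 3-byte form E1 84 92 at offsets 3–5.
U+F665 → 3-byte form EF 99 A5 at offsets 6–8.
U+1F963 → 4-byte form F0 9F A5 A3 at offsets 9–12.
Offset 12 falls in char 4's range; it's byte 4 of F0 9F A5 A3 = 0xA3.

0xA3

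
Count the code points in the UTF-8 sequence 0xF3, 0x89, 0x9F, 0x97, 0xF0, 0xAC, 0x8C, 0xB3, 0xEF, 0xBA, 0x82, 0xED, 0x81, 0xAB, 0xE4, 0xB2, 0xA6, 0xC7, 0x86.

6

Byte at offset 0: 0xF3 = 11110011 → 4-byte char (#1). Advance 4.
Byte at offset 4: 0xF0 = 11110000 → 4-byte char (#2). Advance 4.
Byte at offset 8: 0xEF = 11101111 → 3-byte char (#3). Advance 3.
Byte at offset 11: 0xED = 11101101 → 3-byte char (#4). Advance 3.
Byte at offset 14: 0xE4 = 11100100 → 3-byte char (#5). Advance 3.
Byte at offset 17: 0xC7 = 11000111 → 2-byte char (#6). Advance 2.
Reached end at offset 19 after 6 code points.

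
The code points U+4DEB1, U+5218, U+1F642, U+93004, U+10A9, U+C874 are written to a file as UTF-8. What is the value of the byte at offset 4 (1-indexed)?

1-indexed offset 4 is 0-indexed offset 3.
U+4DEB1 → 4-byte form F1 8D BA B1 at offsets 0–3.
Offset 3 falls in char 1's range; it's byte 4 of F1 8D BA B1 = 0xB1.

0xB1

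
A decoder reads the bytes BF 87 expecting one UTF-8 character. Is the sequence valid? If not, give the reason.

invalid (continuation byte with no leading byte)

Byte 0xBF = 10111111 has the form 10xxxxxx — a continuation byte — but there is no preceding leading byte.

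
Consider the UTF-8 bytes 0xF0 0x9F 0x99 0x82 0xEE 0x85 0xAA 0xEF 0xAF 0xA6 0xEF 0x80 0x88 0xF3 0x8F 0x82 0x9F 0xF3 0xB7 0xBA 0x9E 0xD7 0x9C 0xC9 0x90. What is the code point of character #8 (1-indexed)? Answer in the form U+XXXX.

Offset 0: leading byte 0xF0 = 11110000 → 4-byte char #1 = F0 9F 99 82.
Offset 4: leading byte 0xEE = 11101110 → 3-byte char #2 = EE 85 AA.
Offset 7: leading byte 0xEF = 11101111 → 3-byte char #3 = EF AF A6.
Offset 10: leading byte 0xEF = 11101111 → 3-byte char #4 = EF 80 88.
Offset 13: leading byte 0xF3 = 11110011 → 4-byte char #5 = F3 8F 82 9F.
Offset 17: leading byte 0xF3 = 11110011 → 4-byte char #6 = F3 B7 BA 9E.
Offset 21: leading byte 0xD7 = 11010111 → 2-byte char #7 = D7 9C.
Offset 23: leading byte 0xC9 = 11001001 → 2-byte char #8 = C9 90.
Leading byte 0xC9 = 11001001 matches 110xxxxx → 2-byte sequence.
Byte 1: 0xC9 = 11001001, payload 01001 (5 bits).
Byte 2: 0x90 = 10010000 (10xxxxxx ✓), payload 010000.
Concatenate: 01001010000 = 0x250 (11 bits → U+0250).

U+0250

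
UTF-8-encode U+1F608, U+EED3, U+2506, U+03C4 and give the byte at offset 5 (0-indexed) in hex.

0xBB

U+1F608 → 4-byte form F0 9F 98 88 at offsets 0–3.
U+EED3 → 3-byte form EE BB 93 at offsets 4–6.
Offset 5 falls in char 2's range; it's byte 2 of EE BB 93 = 0xBB.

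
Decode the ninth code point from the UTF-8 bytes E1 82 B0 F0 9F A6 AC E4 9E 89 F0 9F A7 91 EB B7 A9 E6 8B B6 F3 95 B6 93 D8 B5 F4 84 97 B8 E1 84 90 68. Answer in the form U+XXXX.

Offset 0: leading byte 0xE1 = 11100001 → 3-byte char #1 = E1 82 B0.
Offset 3: leading byte 0xF0 = 11110000 → 4-byte char #2 = F0 9F A6 AC.
Offset 7: leading byte 0xE4 = 11100100 → 3-byte char #3 = E4 9E 89.
Offset 10: leading byte 0xF0 = 11110000 → 4-byte char #4 = F0 9F A7 91.
Offset 14: leading byte 0xEB = 11101011 → 3-byte char #5 = EB B7 A9.
Offset 17: leading byte 0xE6 = 11100110 → 3-byte char #6 = E6 8B B6.
Offset 20: leading byte 0xF3 = 11110011 → 4-byte char #7 = F3 95 B6 93.
Offset 24: leading byte 0xD8 = 11011000 → 2-byte char #8 = D8 B5.
Offset 26: leading byte 0xF4 = 11110100 → 4-byte char #9 = F4 84 97 B8.
Leading byte 0xF4 = 11110100 matches 11110xxx → 4-byte sequence.
Byte 1: 0xF4 = 11110100, payload 100 (3 bits).
Byte 2: 0x84 = 10000100 (10xxxxxx ✓), payload 000100.
Byte 3: 0x97 = 10010111 (10xxxxxx ✓), payload 010111.
Byte 4: 0xB8 = 10111000 (10xxxxxx ✓), payload 111000.
Concatenate: 100000100010111111000 = 0x1045F8 (21 bits → U+1045F8).

U+1045F8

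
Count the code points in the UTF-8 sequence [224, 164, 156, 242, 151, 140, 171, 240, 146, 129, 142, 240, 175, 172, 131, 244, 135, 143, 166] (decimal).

Byte at offset 0: 0xE0 = 11100000 → 3-byte char (#1). Advance 3.
Byte at offset 3: 0xF2 = 11110010 → 4-byte char (#2). Advance 4.
Byte at offset 7: 0xF0 = 11110000 → 4-byte char (#3). Advance 4.
Byte at offset 11: 0xF0 = 11110000 → 4-byte char (#4). Advance 4.
Byte at offset 15: 0xF4 = 11110100 → 4-byte char (#5). Advance 4.
Reached end at offset 19 after 5 code points.

5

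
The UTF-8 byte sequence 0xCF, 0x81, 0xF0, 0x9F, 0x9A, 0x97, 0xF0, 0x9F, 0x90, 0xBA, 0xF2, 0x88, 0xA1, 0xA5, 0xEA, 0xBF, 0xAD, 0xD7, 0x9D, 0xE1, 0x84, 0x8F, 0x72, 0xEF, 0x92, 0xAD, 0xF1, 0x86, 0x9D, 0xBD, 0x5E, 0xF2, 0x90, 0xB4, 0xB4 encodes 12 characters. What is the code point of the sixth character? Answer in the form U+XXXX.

Offset 0: leading byte 0xCF = 11001111 → 2-byte char #1 = CF 81.
Offset 2: leading byte 0xF0 = 11110000 → 4-byte char #2 = F0 9F 9A 97.
Offset 6: leading byte 0xF0 = 11110000 → 4-byte char #3 = F0 9F 90 BA.
Offset 10: leading byte 0xF2 = 11110010 → 4-byte char #4 = F2 88 A1 A5.
Offset 14: leading byte 0xEA = 11101010 → 3-byte char #5 = EA BF AD.
Offset 17: leading byte 0xD7 = 11010111 → 2-byte char #6 = D7 9D.
Leading byte 0xD7 = 11010111 matches 110xxxxx → 2-byte sequence.
Byte 1: 0xD7 = 11010111, payload 10111 (5 bits).
Byte 2: 0x9D = 10011101 (10xxxxxx ✓), payload 011101.
Concatenate: 10111011101 = 0x5DD (11 bits → U+05DD).

U+05DD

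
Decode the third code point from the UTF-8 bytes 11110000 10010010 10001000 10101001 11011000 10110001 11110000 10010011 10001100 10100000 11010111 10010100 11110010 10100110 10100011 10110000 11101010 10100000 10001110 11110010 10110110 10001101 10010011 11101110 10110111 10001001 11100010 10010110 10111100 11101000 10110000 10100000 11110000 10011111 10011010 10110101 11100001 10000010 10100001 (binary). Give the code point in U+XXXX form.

U+13320

Offset 0: leading byte 0xF0 = 11110000 → 4-byte char #1 = F0 92 88 A9.
Offset 4: leading byte 0xD8 = 11011000 → 2-byte char #2 = D8 B1.
Offset 6: leading byte 0xF0 = 11110000 → 4-byte char #3 = F0 93 8C A0.
Leading byte 0xF0 = 11110000 matches 11110xxx → 4-byte sequence.
Byte 1: 0xF0 = 11110000, payload 000 (3 bits).
Byte 2: 0x93 = 10010011 (10xxxxxx ✓), payload 010011.
Byte 3: 0x8C = 10001100 (10xxxxxx ✓), payload 001100.
Byte 4: 0xA0 = 10100000 (10xxxxxx ✓), payload 100000.
Concatenate: 000010011001100100000 = 0x13320 (21 bits → U+13320).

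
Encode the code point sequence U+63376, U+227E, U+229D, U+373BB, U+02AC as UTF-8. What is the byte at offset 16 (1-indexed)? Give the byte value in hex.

1-indexed offset 16 is 0-indexed offset 15.
U+63376 → 4-byte form F1 A3 8D B6 at offsets 0–3.
U+227E → 3-byte form E2 89 BE at offsets 4–6.
U+229D → 3-byte form E2 8A 9D at offsets 7–9.
U+373BB → 4-byte form F0 B7 8E BB at offsets 10–13.
U+02AC → 2-byte form CA AC at offsets 14–15.
Offset 15 falls in char 5's range; it's byte 2 of CA AC = 0xAC.

0xAC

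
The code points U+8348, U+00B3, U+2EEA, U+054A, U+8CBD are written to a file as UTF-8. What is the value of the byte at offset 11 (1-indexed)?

1-indexed offset 11 is 0-indexed offset 10.
U+8348 → 3-byte form E8 8D 88 at offsets 0–2.
U+00B3 → 2-byte form C2 B3 at offsets 3–4.
U+2EEA → 3-byte form E2 BB AA at offsets 5–7.
U+054A → 2-byte form D5 8A at offsets 8–9.
U+8CBD → 3-byte form E8 B2 BD at offsets 10–12.
Offset 10 falls in char 5's range; it's byte 1 of E8 B2 BD = 0xE8.

0xE8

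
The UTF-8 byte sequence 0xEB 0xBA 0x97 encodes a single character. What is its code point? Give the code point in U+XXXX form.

Leading byte 0xEB = 11101011 matches 1110xxxx → 3-byte sequence.
Byte 1: 0xEB = 11101011, payload 1011 (4 bits).
Byte 2: 0xBA = 10111010 (10xxxxxx ✓), payload 111010.
Byte 3: 0x97 = 10010111 (10xxxxxx ✓), payload 010111.
Concatenate: 1011111010010111 = 0xBE97 (16 bits → U+BE97).

U+BE97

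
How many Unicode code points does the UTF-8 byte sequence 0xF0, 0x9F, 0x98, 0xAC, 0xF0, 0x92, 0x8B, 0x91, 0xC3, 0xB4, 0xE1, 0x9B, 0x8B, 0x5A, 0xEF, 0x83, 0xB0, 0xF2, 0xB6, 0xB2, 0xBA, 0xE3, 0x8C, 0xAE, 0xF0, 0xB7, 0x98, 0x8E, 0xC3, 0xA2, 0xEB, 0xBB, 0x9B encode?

11

Byte at offset 0: 0xF0 = 11110000 → 4-byte char (#1). Advance 4.
Byte at offset 4: 0xF0 = 11110000 → 4-byte char (#2). Advance 4.
Byte at offset 8: 0xC3 = 11000011 → 2-byte char (#3). Advance 2.
Byte at offset 10: 0xE1 = 11100001 → 3-byte char (#4). Advance 3.
Byte at offset 13: 0x5A = 01011010 → 1-byte char (#5). Advance 1.
Byte at offset 14: 0xEF = 11101111 → 3-byte char (#6). Advance 3.
Byte at offset 17: 0xF2 = 11110010 → 4-byte char (#7). Advance 4.
Byte at offset 21: 0xE3 = 11100011 → 3-byte char (#8). Advance 3.
Byte at offset 24: 0xF0 = 11110000 → 4-byte char (#9). Advance 4.
Byte at offset 28: 0xC3 = 11000011 → 2-byte char (#10). Advance 2.
Byte at offset 30: 0xEB = 11101011 → 3-byte char (#11). Advance 3.
Reached end at offset 33 after 11 code points.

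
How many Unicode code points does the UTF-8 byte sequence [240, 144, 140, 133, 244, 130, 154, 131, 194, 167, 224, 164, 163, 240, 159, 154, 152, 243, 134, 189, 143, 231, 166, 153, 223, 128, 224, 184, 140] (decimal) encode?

9

Byte at offset 0: 0xF0 = 11110000 → 4-byte char (#1). Advance 4.
Byte at offset 4: 0xF4 = 11110100 → 4-byte char (#2). Advance 4.
Byte at offset 8: 0xC2 = 11000010 → 2-byte char (#3). Advance 2.
Byte at offset 10: 0xE0 = 11100000 → 3-byte char (#4). Advance 3.
Byte at offset 13: 0xF0 = 11110000 → 4-byte char (#5). Advance 4.
Byte at offset 17: 0xF3 = 11110011 → 4-byte char (#6). Advance 4.
Byte at offset 21: 0xE7 = 11100111 → 3-byte char (#7). Advance 3.
Byte at offset 24: 0xDF = 11011111 → 2-byte char (#8). Advance 2.
Byte at offset 26: 0xE0 = 11100000 → 3-byte char (#9). Advance 3.
Reached end at offset 29 after 9 code points.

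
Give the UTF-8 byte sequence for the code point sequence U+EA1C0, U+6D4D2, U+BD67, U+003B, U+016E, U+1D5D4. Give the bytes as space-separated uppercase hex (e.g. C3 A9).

U+EA1C0: 4-byte form → F3 AA 87 80.
U+6D4D2: 4-byte form → F1 AD 93 92.
U+BD67: 3-byte form → EB B5 A7.
U+003B: 1-byte form → 3B.
U+016E: 2-byte form → C5 AE.
U+1D5D4: 4-byte form → F0 9D 97 94.
Concatenated (18 bytes): F3 AA 87 80 F1 AD 93 92 EB B5 A7 3B C5 AE F0 9D 97 94.

F3 AA 87 80 F1 AD 93 92 EB B5 A7 3B C5 AE F0 9D 97 94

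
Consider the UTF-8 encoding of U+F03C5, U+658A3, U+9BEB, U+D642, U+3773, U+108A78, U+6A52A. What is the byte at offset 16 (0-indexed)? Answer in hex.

0xB3

U+F03C5 → 4-byte form F3 B0 8F 85 at offsets 0–3.
U+658A3 → 4-byte form F1 A5 A2 A3 at offsets 4–7.
U+9BEB → 3-byte form E9 AF AB at offsets 8–10.
U+D642 → 3-byte form ED 99 82 at offsets 11–13.
U+3773 → 3-byte form E3 9D B3 at offsets 14–16.
Offset 16 falls in char 5's range; it's byte 3 of E3 9D B3 = 0xB3.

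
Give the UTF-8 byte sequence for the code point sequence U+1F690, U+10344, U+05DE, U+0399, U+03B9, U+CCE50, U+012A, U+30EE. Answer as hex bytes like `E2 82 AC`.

U+1F690: 4-byte form → F0 9F 9A 90.
U+10344: 4-byte form → F0 90 8D 84.
U+05DE: 2-byte form → D7 9E.
U+0399: 2-byte form → CE 99.
U+03B9: 2-byte form → CE B9.
U+CCE50: 4-byte form → F3 8C B9 90.
U+012A: 2-byte form → C4 AA.
U+30EE: 3-byte form → E3 83 AE.
Concatenated (23 bytes): F0 9F 9A 90 F0 90 8D 84 D7 9E CE 99 CE B9 F3 8C B9 90 C4 AA E3 83 AE.

F0 9F 9A 90 F0 90 8D 84 D7 9E CE 99 CE B9 F3 8C B9 90 C4 AA E3 83 AE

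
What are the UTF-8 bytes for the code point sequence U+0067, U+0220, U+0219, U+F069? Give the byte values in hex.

U+0067: 1-byte form → 67.
U+0220: 2-byte form → C8 A0.
U+0219: 2-byte form → C8 99.
U+F069: 3-byte form → EF 81 A9.
Concatenated (8 bytes): 67 C8 A0 C8 99 EF 81 A9.

67 C8 A0 C8 99 EF 81 A9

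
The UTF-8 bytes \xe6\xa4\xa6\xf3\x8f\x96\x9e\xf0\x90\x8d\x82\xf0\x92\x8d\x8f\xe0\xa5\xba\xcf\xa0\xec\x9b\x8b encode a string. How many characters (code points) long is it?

Byte at offset 0: 0xE6 = 11100110 → 3-byte char (#1). Advance 3.
Byte at offset 3: 0xF3 = 11110011 → 4-byte char (#2). Advance 4.
Byte at offset 7: 0xF0 = 11110000 → 4-byte char (#3). Advance 4.
Byte at offset 11: 0xF0 = 11110000 → 4-byte char (#4). Advance 4.
Byte at offset 15: 0xE0 = 11100000 → 3-byte char (#5). Advance 3.
Byte at offset 18: 0xCF = 11001111 → 2-byte char (#6). Advance 2.
Byte at offset 20: 0xEC = 11101100 → 3-byte char (#7). Advance 3.
Reached end at offset 23 after 7 code points.

7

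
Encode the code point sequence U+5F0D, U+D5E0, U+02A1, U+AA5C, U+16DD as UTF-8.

E5 BC 8D ED 97 A0 CA A1 EA A9 9C E1 9B 9D

U+5F0D: 3-byte form → E5 BC 8D.
U+D5E0: 3-byte form → ED 97 A0.
U+02A1: 2-byte form → CA A1.
U+AA5C: 3-byte form → EA A9 9C.
U+16DD: 3-byte form → E1 9B 9D.
Concatenated (14 bytes): E5 BC 8D ED 97 A0 CA A1 EA A9 9C E1 9B 9D.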